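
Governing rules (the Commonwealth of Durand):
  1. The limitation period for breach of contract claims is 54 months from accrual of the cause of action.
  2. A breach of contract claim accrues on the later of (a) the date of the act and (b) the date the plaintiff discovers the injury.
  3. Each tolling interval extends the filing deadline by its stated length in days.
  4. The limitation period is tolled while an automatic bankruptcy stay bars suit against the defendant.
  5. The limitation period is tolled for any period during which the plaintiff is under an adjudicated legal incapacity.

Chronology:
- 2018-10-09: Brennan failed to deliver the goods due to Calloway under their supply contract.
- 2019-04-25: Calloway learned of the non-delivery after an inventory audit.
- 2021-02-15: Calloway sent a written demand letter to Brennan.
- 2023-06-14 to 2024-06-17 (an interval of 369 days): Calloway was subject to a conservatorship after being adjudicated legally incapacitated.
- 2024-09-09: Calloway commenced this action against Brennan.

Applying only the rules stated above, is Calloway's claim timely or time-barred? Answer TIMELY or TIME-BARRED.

Taking the later of the act (2018-10-09) and discovery (2019-04-25), the claim accrued on 2019-04-25.
The untolled deadline — 54 months after 2019-04-25 — is 2023-10-25.
The period was tolled for 369 days by the plaintiff's legal incapacity (2023-06-14 to 2024-06-17), pushing the deadline to 2024-10-28.
The other events in the timeline have no effect on the limitation period under the stated rules.
The 2024-09-09 filing precedes the 2024-10-28 deadline; the claim is timely.

TIMELY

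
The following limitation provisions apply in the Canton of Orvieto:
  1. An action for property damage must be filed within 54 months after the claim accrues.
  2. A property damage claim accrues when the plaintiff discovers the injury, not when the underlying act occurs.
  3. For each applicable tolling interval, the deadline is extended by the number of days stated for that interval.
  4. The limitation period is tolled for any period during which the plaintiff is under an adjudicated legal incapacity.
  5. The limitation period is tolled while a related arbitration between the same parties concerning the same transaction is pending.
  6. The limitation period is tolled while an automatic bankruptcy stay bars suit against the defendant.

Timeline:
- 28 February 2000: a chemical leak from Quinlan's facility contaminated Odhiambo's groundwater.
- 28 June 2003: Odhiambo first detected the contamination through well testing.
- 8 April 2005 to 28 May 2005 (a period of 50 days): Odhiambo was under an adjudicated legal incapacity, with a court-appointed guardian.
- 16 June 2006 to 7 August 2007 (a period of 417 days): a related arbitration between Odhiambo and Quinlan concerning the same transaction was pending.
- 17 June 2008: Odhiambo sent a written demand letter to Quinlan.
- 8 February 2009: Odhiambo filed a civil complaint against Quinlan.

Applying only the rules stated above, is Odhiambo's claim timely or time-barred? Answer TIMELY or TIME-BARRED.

TIMELY

The claim did not accrue until Odhiambo discovered the injury on 28 June 2003; the 28 February 2000 act date does not start the clock under the stated rule.
54 months from 28 June 2003 is 28 December 2007.
The plaintiff's legal incapacity from 8 April 2005 to 28 May 2005 tolled the period for 50 days, extending the deadline to 16 February 2008.
Because the pending related arbitration ran from 16 June 2006 to 7 August 2007, the deadline is extended by 417 days to 8 April 2009.
None of the other events listed affects the running of the period under the stated rules.
The 8 February 2009 filing precedes the 8 April 2009 deadline; the claim is timely.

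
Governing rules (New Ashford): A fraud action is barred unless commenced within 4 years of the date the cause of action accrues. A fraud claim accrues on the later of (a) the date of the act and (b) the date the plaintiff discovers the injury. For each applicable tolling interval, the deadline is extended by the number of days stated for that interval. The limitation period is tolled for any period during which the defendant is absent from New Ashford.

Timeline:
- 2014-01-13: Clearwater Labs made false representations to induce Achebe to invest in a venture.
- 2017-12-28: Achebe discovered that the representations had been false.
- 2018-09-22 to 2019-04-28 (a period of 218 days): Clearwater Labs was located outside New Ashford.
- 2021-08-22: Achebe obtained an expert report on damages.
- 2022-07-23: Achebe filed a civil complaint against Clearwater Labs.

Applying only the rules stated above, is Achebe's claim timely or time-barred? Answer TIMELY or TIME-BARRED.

TIMELY

Taking the later of the act (2014-01-13) and discovery (2017-12-28), the claim accrued on 2017-12-28.
The untolled deadline — 4 years after 2017-12-28 — is 2021-12-28.
The defendant's absence from the jurisdiction from 2018-09-22 to 2019-04-28 tolled the period for 218 days, extending the deadline to 2022-08-03.
None of the other events listed affects the running of the period under the stated rules.
Achebe filed on 2022-07-23, before the 2022-08-03 deadline, so the action is timely.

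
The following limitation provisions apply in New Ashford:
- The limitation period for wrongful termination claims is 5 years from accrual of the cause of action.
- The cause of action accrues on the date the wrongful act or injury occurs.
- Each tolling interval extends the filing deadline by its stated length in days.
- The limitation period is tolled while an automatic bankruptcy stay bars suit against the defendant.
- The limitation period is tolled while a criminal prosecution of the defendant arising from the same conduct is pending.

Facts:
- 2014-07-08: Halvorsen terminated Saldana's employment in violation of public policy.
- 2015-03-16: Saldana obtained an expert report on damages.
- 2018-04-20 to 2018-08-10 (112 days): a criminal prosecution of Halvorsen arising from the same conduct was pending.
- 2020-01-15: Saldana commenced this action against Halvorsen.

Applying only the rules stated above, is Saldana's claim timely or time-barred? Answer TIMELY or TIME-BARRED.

TIME-BARRED

The cause of action accrued on 2014-07-08, the date of the act.
Adding the 5 years base period to 2014-07-08 gives a deadline of 2019-07-08, before any tolling.
Because the pending criminal prosecution ran from 2018-04-20 to 2018-08-10, the deadline is extended by 112 days to 2019-10-28.
Nothing else in the chronology tolls or restarts the period.
The 2020-01-15 filing falls after the 2019-10-28 deadline; the claim is time-barred.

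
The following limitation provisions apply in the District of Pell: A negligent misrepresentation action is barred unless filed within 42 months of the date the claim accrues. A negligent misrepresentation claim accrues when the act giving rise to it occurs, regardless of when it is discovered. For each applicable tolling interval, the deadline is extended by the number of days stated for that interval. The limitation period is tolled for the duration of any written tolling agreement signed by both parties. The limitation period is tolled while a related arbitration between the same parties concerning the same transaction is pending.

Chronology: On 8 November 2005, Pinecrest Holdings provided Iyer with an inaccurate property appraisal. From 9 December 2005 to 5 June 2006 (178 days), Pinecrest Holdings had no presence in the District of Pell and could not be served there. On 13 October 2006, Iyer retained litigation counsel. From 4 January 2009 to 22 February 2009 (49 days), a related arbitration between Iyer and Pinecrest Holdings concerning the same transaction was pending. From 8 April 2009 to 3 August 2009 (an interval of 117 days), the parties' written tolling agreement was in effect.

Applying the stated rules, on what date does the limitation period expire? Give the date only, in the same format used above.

The claim accrued on 8 November 2005, the date of the act.
42 months from 8 November 2005 is 8 May 2009.
The pending related arbitration from 4 January 2009 to 22 February 2009 tolled the period for 49 days, extending the deadline to 26 June 2009.
The period was tolled for 117 days by the written tolling agreement (8 April 2009 to 3 August 2009), pushing the deadline to 21 October 2009.
Although the defendant's absence ran from 9 December 2005 to 5 June 2006, the stated rules do not make that a tolling event, so it is disregarded.
The other events in the timeline have no effect on the limitation period under the stated rules.

21 October 2009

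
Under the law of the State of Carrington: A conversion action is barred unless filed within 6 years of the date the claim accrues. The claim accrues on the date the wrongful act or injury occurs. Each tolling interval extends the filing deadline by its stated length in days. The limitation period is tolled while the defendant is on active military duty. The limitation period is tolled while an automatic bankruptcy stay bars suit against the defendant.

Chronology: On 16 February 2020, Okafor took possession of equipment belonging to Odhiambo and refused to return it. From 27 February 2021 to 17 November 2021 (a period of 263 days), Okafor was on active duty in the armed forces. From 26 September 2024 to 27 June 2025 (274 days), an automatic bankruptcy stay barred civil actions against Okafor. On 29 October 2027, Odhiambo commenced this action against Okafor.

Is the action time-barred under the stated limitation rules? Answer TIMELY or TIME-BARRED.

TIME-BARRED

The claim accrued on 16 February 2020, the date of the act.
6 years from 16 February 2020 is 16 February 2026.
Because the defendant's active military service ran from 27 February 2021 to 17 November 2021, the deadline is extended by 263 days to 6 November 2026.
The period was tolled for 274 days by the automatic bankruptcy stay (26 September 2024 to 27 June 2025), pushing the deadline to 7 August 2027.
Filing on 29 October 2027 missed the 7 August 2027 deadline — the action is time-barred.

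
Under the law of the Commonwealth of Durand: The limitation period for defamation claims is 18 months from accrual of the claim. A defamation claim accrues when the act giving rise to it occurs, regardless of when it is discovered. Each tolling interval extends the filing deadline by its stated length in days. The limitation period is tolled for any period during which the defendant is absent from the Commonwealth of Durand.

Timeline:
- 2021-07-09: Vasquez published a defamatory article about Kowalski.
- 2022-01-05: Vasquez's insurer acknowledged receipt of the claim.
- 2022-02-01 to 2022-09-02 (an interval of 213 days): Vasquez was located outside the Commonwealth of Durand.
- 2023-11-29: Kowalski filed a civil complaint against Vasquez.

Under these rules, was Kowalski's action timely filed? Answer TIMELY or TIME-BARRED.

The limitation period began to run on 2021-07-09.
The untolled deadline — 18 months after 2021-07-09 — is 2023-01-09.
Because the defendant's absence from the jurisdiction ran from 2022-02-01 to 2022-09-02, the deadline is extended by 213 days to 2023-08-10.
None of the other events listed affects the running of the period under the stated rules.
Kowalski filed on 2023-11-29, after the 2023-08-10 deadline, so the action is time-barred.

TIME-BARRED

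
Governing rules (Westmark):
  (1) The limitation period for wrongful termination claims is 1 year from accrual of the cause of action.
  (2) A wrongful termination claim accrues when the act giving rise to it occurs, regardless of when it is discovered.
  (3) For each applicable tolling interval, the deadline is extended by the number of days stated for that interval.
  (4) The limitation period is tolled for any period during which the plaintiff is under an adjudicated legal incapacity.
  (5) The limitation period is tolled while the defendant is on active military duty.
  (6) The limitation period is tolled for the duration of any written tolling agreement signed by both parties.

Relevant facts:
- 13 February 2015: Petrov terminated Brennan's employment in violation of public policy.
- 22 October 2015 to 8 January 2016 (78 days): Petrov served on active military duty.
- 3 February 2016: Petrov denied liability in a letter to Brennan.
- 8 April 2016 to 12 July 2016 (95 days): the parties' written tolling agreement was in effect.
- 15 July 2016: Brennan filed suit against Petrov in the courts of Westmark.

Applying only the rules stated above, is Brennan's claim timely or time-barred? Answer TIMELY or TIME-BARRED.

The cause of action accrued on 13 February 2015, the date of the act.
1 year from 13 February 2015 is 13 February 2016.
Because the defendant's active military service ran from 22 October 2015 to 8 January 2016, the deadline is extended by 78 days to 1 May 2016.
The written tolling agreement from 8 April 2016 to 12 July 2016 tolled the period for 95 days, extending the deadline to 4 August 2016.
Nothing else in the chronology tolls or restarts the period.
Brennan filed on 15 July 2016, before the 4 August 2016 deadline, so the action is timely.

TIMELY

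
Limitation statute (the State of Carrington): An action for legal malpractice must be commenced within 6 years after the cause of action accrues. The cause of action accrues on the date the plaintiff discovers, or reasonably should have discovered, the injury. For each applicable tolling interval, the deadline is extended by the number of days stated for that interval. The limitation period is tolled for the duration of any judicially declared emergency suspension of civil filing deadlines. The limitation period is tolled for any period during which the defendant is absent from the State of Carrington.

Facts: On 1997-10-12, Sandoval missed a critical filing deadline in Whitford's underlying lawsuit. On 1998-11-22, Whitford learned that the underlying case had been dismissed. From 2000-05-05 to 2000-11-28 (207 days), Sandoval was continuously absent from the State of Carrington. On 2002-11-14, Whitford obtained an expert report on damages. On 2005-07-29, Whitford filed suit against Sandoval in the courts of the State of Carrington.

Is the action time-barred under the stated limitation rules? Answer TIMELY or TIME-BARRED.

TIME-BARRED

Accrual is tied to discovery, so the period began on 1998-11-22 rather than on 1997-10-12 when the act occurred.
Adding the 6 years base period to 1998-11-22 gives a deadline of 2004-11-22, before any tolling.
The period was tolled for 207 days by the defendant's absence from the jurisdiction (2000-05-05 to 2000-11-28), pushing the deadline to 2005-06-17.
The other events in the timeline have no effect on the limitation period under the stated rules.
The 2005-07-29 filing falls after the 2005-06-17 deadline; the claim is time-barred.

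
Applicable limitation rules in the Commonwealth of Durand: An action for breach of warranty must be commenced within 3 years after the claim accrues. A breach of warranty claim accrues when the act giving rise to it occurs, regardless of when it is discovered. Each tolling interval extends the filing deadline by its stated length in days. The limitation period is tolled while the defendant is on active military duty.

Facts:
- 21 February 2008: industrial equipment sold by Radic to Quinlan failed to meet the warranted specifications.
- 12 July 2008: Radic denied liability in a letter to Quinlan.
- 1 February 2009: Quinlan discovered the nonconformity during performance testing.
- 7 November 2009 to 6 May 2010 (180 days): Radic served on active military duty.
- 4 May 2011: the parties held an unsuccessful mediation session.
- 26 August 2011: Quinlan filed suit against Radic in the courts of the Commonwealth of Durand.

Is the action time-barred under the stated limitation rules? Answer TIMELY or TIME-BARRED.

Accrual is governed by the date of the act, so the period began to run on 21 February 2008; the later discovery on 1 February 2009 is irrelevant under the stated rule.
The untolled deadline — 3 years after 21 February 2008 — is 21 February 2011.
The period was tolled for 180 days by the defendant's active military service (7 November 2009 to 6 May 2010), pushing the deadline to 20 August 2011.
The other events in the timeline have no effect on the limitation period under the stated rules.
Filing on 26 August 2011 missed the 20 August 2011 deadline — the action is time-barred.

TIME-BARRED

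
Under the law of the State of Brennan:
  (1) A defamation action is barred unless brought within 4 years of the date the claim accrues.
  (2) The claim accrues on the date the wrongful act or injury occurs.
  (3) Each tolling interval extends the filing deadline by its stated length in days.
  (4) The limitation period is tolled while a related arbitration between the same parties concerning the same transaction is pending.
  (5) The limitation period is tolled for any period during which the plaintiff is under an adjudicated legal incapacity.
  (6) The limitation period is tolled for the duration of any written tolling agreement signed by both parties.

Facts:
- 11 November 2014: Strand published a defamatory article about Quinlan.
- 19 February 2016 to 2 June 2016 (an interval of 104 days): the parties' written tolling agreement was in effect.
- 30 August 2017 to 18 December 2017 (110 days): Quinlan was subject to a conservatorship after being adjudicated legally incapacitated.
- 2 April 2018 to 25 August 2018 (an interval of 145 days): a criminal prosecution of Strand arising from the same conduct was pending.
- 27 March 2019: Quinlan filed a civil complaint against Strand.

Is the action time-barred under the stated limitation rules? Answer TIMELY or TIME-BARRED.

TIMELY

The limitation period began to run on 11 November 2014.
The untolled deadline — 4 years after 11 November 2014 — is 11 November 2018.
The period was tolled for 104 days by the written tolling agreement (19 February 2016 to 2 June 2016), pushing the deadline to 23 February 2019.
Because the plaintiff's legal incapacity ran from 30 August 2017 to 18 December 2017, the deadline is extended by 110 days to 13 June 2019.
Although a criminal prosecution ran from 2 April 2018 to 25 August 2018, the stated rules do not make that a tolling event, so it is disregarded.
The 27 March 2019 filing precedes the 13 June 2019 deadline; the claim is timely.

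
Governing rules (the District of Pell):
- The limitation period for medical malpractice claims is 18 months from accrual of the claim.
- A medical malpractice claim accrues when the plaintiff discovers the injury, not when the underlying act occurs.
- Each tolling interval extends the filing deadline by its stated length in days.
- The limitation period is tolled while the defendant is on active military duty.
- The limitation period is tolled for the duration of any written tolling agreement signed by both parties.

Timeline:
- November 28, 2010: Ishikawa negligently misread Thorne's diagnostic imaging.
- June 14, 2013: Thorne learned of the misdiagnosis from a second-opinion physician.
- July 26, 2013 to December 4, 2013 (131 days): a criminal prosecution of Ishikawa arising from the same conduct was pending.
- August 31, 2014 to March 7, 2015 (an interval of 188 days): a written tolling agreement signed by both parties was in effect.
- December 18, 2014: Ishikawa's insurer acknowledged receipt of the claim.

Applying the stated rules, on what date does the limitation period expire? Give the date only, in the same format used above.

The claim did not accrue until Thorne discovered the injury on June 14, 2013; the November 28, 2010 act date does not start the clock under the stated rule.
18 months from June 14, 2013 is December 14, 2014.
The period was tolled for 188 days by the written tolling agreement (August 31, 2014 to March 7, 2015), pushing the deadline to June 20, 2015.
Although a criminal prosecution ran from July 26, 2013 to December 4, 2013, the stated rules do not make that a tolling event, so it is disregarded.
Nothing else in the chronology tolls or restarts the period.

June 20, 2015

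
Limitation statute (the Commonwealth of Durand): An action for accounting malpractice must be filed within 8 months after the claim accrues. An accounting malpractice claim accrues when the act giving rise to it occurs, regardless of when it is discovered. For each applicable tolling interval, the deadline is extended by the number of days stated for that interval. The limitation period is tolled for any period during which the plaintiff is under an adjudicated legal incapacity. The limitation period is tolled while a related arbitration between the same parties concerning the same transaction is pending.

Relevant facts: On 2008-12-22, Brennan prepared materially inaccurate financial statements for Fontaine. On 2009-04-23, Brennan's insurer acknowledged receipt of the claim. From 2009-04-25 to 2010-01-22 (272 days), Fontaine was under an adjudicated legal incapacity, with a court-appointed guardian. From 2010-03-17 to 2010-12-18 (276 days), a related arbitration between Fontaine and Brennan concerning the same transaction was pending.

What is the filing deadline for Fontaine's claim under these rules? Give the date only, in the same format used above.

The limitation period began to run on 2008-12-22.
The untolled deadline — 8 months after 2008-12-22 — is 2009-08-22.
The period was tolled for 272 days by the plaintiff's legal incapacity (2009-04-25 to 2010-01-22), pushing the deadline to 2010-05-21.
Because the pending related arbitration ran from 2010-03-17 to 2010-12-18, the deadline is extended by 276 days to 2011-02-21.
Nothing else in the chronology tolls or restarts the period.

2011-02-21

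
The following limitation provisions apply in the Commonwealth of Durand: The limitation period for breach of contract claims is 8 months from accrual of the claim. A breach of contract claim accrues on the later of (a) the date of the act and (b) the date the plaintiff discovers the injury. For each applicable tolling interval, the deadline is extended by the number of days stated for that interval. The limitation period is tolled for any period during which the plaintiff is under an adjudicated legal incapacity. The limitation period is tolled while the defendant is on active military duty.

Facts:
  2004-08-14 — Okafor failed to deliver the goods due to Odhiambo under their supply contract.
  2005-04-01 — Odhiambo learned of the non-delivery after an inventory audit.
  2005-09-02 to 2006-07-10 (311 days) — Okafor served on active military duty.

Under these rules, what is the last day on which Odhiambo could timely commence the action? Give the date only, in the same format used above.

2006-10-08

Taking the later of the act (2004-08-14) and discovery (2005-04-01), the claim accrued on 2005-04-01.
8 months from 2005-04-01 is 2005-12-01.
The defendant's active military service from 2005-09-02 to 2006-07-10 tolled the period for 311 days, extending the deadline to 2006-10-08.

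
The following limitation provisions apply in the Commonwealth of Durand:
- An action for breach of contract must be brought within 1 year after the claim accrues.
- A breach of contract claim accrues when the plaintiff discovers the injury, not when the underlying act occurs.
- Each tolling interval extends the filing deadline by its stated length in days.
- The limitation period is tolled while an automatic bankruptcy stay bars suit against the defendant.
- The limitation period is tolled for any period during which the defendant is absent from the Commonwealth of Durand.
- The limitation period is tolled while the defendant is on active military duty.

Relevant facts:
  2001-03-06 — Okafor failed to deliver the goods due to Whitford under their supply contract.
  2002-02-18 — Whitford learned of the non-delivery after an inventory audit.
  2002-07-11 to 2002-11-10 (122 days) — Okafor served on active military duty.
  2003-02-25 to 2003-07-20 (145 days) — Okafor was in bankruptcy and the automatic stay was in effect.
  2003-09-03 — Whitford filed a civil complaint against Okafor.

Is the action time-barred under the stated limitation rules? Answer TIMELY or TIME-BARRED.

Under the discovery rule, the claim accrued on 2002-02-18, when Whitford discovered the injury — not on the 2001-03-06 date of the underlying act.
1 year from 2002-02-18 is 2003-02-18.
The period was tolled for 122 days by the defendant's active military service (2002-07-11 to 2002-11-10), pushing the deadline to 2003-06-20.
The period was tolled for 145 days by the automatic bankruptcy stay (2003-02-25 to 2003-07-20), pushing the deadline to 2003-11-12.
Filing on 2003-09-03 beat the 2003-11-12 deadline — the action is timely.

TIMELY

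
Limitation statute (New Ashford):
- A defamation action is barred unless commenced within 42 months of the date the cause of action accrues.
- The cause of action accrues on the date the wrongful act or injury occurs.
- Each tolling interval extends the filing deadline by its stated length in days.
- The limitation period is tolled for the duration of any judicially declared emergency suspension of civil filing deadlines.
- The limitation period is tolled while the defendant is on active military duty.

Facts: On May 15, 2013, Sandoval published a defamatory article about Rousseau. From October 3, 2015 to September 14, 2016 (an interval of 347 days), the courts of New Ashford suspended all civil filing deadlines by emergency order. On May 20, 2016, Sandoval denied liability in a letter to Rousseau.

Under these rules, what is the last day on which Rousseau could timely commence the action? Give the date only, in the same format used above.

October 28, 2017

The limitation period began to run on May 15, 2013.
The untolled deadline — 42 months after May 15, 2013 — is November 15, 2016.
The emergency suspension of filing deadlines from October 3, 2015 to September 14, 2016 tolled the period for 347 days, extending the deadline to October 28, 2017.
Nothing else in the chronology tolls or restarts the period.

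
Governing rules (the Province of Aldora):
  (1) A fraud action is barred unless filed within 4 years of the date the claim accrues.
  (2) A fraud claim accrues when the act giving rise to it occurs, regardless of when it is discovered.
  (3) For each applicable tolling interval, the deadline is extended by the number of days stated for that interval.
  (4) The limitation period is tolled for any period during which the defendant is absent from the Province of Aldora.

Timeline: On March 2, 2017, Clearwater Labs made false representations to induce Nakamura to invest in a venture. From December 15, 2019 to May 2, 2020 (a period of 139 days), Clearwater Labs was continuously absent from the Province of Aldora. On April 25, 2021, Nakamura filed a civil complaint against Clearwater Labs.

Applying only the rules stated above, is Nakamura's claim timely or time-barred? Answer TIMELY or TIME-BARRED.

TIMELY

The claim accrued on March 2, 2017, the date of the act.
4 years from March 2, 2017 is March 2, 2021.
The defendant's absence from the jurisdiction from December 15, 2019 to May 2, 2020 tolled the period for 139 days, extending the deadline to July 19, 2021.
The April 25, 2021 filing precedes the July 19, 2021 deadline; the claim is timely.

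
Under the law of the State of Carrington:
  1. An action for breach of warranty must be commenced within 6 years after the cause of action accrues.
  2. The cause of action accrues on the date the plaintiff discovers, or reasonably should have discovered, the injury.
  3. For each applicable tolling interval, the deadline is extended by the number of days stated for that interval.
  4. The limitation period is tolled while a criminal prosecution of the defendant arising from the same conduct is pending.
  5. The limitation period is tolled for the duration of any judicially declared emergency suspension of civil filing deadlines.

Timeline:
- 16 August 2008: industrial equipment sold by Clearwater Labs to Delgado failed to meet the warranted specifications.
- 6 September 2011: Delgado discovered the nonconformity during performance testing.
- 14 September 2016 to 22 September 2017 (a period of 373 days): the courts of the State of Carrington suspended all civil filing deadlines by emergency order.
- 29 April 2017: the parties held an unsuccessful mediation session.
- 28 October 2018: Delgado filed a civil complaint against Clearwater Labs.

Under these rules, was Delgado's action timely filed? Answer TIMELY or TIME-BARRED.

The claim did not accrue until Delgado discovered the injury on 6 September 2011; the 16 August 2008 act date does not start the clock under the stated rule.
The untolled deadline — 6 years after 6 September 2011 — is 6 September 2017.
The emergency suspension of filing deadlines from 14 September 2016 to 22 September 2017 tolled the period for 373 days, extending the deadline to 14 September 2018.
Nothing else in the chronology tolls or restarts the period.
Delgado filed on 28 October 2018, after the 14 September 2018 deadline, so the action is time-barred.

TIME-BARRED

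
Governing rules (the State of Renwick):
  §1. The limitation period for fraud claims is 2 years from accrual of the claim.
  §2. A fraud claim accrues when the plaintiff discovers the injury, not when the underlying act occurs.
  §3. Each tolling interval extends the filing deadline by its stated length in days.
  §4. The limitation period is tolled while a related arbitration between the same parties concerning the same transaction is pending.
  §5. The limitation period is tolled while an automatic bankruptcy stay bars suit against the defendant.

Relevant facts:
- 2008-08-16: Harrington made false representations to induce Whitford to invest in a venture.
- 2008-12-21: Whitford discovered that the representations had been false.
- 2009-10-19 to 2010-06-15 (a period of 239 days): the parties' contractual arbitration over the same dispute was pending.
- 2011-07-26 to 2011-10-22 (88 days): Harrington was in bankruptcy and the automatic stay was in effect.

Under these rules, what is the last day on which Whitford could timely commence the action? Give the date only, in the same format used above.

2011-11-13

Accrual is tied to discovery, so the period began on 2008-12-21 rather than on 2008-08-16 when the act occurred.
2 years from 2008-12-21 is 2010-12-21.
The pending related arbitration from 2009-10-19 to 2010-06-15 tolled the period for 239 days, extending the deadline to 2011-08-17.
The period was tolled for 88 days by the automatic bankruptcy stay (2011-07-26 to 2011-10-22), pushing the deadline to 2011-11-13.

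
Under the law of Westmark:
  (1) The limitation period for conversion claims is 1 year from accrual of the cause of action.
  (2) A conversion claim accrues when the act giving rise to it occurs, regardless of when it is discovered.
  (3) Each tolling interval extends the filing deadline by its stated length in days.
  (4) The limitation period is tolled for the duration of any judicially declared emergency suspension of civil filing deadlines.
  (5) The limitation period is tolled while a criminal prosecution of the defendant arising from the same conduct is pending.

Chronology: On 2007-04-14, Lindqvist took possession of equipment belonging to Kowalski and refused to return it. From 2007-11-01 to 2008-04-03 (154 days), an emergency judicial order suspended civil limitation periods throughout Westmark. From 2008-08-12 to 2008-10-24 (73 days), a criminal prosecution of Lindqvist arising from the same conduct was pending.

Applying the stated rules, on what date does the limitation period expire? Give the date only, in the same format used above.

2008-11-27

The limitation period began to run on 2007-04-14.
Adding the 1 year base period to 2007-04-14 gives a deadline of 2008-04-14, before any tolling.
The emergency suspension of filing deadlines from 2007-11-01 to 2008-04-03 tolled the period for 154 days, extending the deadline to 2008-09-15.
Because the pending criminal prosecution ran from 2008-08-12 to 2008-10-24, the deadline is extended by 73 days to 2008-11-27.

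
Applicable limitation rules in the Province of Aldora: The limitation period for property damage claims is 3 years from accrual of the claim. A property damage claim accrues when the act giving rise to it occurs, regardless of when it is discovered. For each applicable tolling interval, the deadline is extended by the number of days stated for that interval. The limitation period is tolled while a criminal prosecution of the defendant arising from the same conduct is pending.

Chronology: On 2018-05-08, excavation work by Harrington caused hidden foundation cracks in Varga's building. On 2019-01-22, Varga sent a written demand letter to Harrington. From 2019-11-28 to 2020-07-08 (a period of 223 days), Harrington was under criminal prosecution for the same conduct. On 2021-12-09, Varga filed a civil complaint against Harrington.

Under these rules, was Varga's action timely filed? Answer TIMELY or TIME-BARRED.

The claim accrued on 2018-05-08, when the wrongful act occurred.
The untolled deadline — 3 years after 2018-05-08 — is 2021-05-08.
Because the pending criminal prosecution ran from 2019-11-28 to 2020-07-08, the deadline is extended by 223 days to 2021-12-17.
The other events in the timeline have no effect on the limitation period under the stated rules.
Varga filed on 2021-12-09, before the 2021-12-17 deadline, so the action is timely.

TIMELY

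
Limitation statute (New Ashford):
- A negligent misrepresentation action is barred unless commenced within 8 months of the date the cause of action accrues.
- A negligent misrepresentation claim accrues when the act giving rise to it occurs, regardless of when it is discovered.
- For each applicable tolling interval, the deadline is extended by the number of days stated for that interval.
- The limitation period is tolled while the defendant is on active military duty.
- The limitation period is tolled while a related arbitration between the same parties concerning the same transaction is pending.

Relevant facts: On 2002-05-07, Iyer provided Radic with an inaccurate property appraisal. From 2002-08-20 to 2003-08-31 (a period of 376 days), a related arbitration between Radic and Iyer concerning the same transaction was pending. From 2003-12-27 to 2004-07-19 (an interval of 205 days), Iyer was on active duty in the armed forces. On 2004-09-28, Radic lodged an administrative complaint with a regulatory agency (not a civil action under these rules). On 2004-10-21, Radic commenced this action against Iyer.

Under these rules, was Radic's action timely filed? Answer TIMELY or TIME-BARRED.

TIME-BARRED

The limitation period began to run on 2002-05-07.
Adding the 8 months base period to 2002-05-07 gives a deadline of 2003-01-07, before any tolling.
The period was tolled for 376 days by the pending related arbitration (2002-08-20 to 2003-08-31), pushing the deadline to 2004-01-18.
The period was tolled for 205 days by the defendant's active military service (2003-12-27 to 2004-07-19), pushing the deadline to 2004-08-10.
Nothing else in the chronology tolls or restarts the period.
Radic filed on 2004-10-21, after the 2004-08-10 deadline, so the action is time-barred.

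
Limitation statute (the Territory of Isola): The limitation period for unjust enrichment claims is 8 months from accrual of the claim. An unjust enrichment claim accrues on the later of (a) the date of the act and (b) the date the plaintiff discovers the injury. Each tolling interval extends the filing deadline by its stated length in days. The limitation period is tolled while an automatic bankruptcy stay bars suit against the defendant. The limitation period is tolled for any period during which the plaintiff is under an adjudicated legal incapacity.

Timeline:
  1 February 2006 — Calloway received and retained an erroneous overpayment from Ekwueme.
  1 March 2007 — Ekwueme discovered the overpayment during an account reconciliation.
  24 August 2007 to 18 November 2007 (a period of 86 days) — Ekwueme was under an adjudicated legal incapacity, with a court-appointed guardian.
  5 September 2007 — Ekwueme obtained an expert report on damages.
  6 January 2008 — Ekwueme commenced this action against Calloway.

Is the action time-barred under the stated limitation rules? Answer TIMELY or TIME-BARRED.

TIMELY

Because discovery on 1 March 2007 post-dates the 1 February 2006 act, accrual under the later-of rule falls on 1 March 2007.
Adding the 8 months base period to 1 March 2007 gives a deadline of 1 November 2007, before any tolling.
The period was tolled for 86 days by the plaintiff's legal incapacity (24 August 2007 to 18 November 2007), pushing the deadline to 26 January 2008.
Nothing else in the chronology tolls or restarts the period.
Filing on 6 January 2008 beat the 26 January 2008 deadline — the action is timely.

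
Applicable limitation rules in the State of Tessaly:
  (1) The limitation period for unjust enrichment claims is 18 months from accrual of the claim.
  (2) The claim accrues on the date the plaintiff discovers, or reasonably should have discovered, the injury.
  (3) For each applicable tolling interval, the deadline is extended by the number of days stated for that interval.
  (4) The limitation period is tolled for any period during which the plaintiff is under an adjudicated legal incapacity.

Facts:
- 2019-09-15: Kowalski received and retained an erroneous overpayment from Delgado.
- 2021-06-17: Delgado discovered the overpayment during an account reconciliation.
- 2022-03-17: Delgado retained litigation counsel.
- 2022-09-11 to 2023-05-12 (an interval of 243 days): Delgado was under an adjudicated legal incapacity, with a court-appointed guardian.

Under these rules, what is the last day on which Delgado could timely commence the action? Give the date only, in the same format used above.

The claim did not accrue until Delgado discovered the injury on 2021-06-17; the 2019-09-15 act date does not start the clock under the stated rule.
Adding the 18 months base period to 2021-06-17 gives a deadline of 2022-12-17, before any tolling.
The period was tolled for 243 days by the plaintiff's legal incapacity (2022-09-11 to 2023-05-12), pushing the deadline to 2023-08-17.
The other events in the timeline have no effect on the limitation period under the stated rules.

2023-08-17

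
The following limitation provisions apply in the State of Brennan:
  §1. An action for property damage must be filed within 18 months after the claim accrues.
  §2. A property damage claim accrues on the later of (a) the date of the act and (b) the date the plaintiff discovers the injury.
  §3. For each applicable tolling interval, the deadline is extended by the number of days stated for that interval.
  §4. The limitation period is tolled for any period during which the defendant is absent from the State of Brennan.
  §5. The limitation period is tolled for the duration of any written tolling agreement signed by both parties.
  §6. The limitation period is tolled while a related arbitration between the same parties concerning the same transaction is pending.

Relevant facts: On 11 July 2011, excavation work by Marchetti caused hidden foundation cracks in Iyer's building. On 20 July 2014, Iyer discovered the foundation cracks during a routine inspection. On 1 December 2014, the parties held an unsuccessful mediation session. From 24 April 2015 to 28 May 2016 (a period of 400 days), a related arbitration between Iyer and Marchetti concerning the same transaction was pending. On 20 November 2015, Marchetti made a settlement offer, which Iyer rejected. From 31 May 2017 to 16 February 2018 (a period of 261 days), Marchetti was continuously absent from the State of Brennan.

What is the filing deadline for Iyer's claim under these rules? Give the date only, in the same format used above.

Taking the later of the act (11 July 2011) and discovery (20 July 2014), the claim accrued on 20 July 2014.
18 months from 20 July 2014 is 20 January 2016.
The pending related arbitration from 24 April 2015 to 28 May 2016 tolled the period for 400 days, extending the deadline to 23 February 2017.
The defendant's absence from the jurisdiction starting 31 May 2017 came too late — the period had run on 23 February 2017 — and so does not extend the deadline.
The other events in the timeline have no effect on the limitation period under the stated rules.

23 February 2017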